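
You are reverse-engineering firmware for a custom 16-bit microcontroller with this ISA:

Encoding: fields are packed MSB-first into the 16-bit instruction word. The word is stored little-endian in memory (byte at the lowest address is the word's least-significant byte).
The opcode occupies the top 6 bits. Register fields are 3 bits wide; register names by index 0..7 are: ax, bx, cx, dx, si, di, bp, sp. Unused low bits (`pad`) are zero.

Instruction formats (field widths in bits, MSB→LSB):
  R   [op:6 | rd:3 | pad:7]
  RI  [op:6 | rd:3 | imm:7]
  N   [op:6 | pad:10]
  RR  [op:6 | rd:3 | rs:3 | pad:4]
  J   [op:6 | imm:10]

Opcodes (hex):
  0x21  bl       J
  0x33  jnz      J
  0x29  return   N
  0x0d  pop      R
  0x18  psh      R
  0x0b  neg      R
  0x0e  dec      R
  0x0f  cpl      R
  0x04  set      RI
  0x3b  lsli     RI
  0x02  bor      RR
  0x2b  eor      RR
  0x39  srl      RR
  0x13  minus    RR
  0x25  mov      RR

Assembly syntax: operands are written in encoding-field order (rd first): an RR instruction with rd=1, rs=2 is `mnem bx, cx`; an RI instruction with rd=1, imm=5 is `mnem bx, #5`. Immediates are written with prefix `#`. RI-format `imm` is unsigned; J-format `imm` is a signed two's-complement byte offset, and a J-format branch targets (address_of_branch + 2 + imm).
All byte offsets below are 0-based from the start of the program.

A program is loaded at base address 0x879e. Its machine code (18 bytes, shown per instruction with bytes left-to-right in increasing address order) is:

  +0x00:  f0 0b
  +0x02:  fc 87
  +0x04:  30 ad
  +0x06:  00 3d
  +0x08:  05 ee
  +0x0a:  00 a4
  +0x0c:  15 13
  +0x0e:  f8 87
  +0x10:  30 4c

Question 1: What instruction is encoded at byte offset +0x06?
cpl cx

@+06  little-endian(00 3d) = 0x3d00
  opcode bits[15:10]=0xf: cpl/R
  rd@[9:7]=0x2 ⇒ cx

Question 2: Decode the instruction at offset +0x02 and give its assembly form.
[02] fc 87 → 0x87fc
  op=0x87fc>>10=0x21 ⇒ bl (J)
  imm: (w>>0)&0x3ff=0x3fc (s10→-4) → #-4

bl #-4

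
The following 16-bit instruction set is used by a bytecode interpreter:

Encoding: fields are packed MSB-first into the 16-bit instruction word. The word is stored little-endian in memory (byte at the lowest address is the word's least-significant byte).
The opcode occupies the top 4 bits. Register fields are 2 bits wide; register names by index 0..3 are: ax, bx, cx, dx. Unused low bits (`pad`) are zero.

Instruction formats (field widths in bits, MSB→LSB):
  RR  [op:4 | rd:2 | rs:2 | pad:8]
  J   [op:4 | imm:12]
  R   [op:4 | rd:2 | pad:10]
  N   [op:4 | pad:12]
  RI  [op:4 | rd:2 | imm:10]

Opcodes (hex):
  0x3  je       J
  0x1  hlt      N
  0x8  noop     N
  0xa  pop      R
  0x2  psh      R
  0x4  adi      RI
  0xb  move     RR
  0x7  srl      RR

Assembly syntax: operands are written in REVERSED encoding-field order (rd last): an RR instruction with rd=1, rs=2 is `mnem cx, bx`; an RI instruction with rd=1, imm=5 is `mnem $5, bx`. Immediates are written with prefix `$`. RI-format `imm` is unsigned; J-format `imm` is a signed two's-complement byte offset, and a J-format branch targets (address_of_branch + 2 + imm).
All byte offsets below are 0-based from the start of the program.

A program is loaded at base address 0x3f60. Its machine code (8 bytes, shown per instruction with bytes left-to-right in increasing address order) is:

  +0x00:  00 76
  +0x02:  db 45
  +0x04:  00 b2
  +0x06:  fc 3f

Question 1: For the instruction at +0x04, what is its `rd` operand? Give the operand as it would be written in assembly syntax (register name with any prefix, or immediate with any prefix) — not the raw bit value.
@+04  little-endian(00 b2) = 0xb200
  op=0xb200>>12=0xb ⇒ move (RR)
  rd@[11:10]=0x0 ⇒ ax
  rs@[9:8]=0x2 ⇒ cx

ax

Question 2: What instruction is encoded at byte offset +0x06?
[06] fc 3f → 0x3ffc
  top 4b → 0x3 → je [J]
  [11:0] imm=4092 (s12→-4) = $-4

je $-4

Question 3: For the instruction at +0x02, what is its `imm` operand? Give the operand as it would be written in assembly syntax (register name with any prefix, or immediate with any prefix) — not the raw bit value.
$475

off 0x02: read db 45 as little → 0x45db
  opcode bits[15:12]=0x4: adi/RI
  rd@[11:10]=0x1 ⇒ bx
  imm@[9:0]=0x1db ⇒ $475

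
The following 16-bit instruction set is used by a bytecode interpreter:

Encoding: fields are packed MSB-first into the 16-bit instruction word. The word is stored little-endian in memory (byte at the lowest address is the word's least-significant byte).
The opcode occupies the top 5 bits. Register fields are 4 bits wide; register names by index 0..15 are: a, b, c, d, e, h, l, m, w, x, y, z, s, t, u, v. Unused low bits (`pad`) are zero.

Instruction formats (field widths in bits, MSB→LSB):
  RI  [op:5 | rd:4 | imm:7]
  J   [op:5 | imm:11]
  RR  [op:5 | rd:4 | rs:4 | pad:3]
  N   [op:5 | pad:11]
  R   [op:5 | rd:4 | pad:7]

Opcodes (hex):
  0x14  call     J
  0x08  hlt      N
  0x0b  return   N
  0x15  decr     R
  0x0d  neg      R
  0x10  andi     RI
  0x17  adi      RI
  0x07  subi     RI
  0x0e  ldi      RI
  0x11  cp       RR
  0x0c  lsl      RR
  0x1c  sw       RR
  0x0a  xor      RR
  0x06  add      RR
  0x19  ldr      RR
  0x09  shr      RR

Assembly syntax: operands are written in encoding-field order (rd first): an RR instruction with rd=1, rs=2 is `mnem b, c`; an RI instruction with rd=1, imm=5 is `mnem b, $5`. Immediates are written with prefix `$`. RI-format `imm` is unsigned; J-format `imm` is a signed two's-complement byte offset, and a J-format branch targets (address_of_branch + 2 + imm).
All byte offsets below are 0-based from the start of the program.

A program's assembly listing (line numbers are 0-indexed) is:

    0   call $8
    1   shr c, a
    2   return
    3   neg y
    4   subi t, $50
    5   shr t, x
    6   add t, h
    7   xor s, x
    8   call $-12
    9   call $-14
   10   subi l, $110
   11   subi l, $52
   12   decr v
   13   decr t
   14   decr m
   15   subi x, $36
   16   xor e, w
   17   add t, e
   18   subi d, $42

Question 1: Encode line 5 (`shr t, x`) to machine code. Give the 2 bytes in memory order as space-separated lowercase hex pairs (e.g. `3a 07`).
c8 4e

5. shr fields op=0x9:5|rd=13:4|rs=9:4|pad=0:3 → word 4ec8h → c8 4e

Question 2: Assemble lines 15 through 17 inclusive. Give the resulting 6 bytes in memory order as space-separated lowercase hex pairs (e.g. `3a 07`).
a4 3c 40 52 a0 36

L15: subi op=0x7:5|rd=9:4|imm=36:7 ⇒ 0x3ca4 ⇒ little a4 3c
L16: xor op=0xa:5|rd=4:4|rs=8:4|pad=0:3 ⇒ 0x5240 ⇒ little 40 52
L17: add op=0x6:5|rd=13:4|rs=4:4|pad=0:3 ⇒ 0x36a0 ⇒ little a0 36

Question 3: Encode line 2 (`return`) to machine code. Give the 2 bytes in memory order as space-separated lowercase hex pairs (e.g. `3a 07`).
L2: return op=0xb:5|pad=0:11 ⇒ 0x5800 ⇒ little 00 58

00 58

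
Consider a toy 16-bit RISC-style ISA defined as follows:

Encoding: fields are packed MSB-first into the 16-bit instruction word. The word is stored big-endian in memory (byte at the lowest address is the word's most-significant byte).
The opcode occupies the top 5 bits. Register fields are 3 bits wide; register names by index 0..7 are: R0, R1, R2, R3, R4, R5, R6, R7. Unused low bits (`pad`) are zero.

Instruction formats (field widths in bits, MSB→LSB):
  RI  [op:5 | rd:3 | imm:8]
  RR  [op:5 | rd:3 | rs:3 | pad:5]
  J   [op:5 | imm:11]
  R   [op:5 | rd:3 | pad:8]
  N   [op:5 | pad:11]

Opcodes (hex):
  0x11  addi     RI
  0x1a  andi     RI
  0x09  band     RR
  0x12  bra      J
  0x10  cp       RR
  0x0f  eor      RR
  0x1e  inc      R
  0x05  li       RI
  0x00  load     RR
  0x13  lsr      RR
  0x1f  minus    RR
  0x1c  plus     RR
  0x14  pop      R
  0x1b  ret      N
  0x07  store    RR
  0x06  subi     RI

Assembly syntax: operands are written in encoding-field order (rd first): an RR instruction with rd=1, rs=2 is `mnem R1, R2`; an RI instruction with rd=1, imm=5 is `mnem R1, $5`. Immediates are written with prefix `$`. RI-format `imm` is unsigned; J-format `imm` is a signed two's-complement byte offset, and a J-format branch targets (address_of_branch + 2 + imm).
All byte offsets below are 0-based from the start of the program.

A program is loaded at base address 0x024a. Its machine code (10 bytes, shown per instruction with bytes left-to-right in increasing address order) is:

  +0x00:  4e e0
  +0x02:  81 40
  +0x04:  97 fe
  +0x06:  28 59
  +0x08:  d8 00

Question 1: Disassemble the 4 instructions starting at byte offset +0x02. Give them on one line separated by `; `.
+0x02: 81 40 ⇒ word 0x8140 (big)
  opcode bits[15:11]=0x10: cp/RR
  rd@[10:8]=0x1 ⇒ R1
  rs@[7:5]=0x2 ⇒ R2
+0x04: 97 fe ⇒ word 0x97fe (big)
  opcode bits[15:11]=0x12: bra/J
  imm@[10:0]=0x7fe (s11→-2) ⇒ $-2
+0x06: 28 59 ⇒ word 0x2859 (big)
  opcode bits[15:11]=0x5: li/RI
  rd@[10:8]=0x0 ⇒ R0
  imm@[7:0]=0x59 ⇒ $89
+0x08: d8 00 ⇒ word 0xd800 (big)
  opcode bits[15:11]=0x1b: ret/N

cp R1, R2; bra $-2; li R0, $89; ret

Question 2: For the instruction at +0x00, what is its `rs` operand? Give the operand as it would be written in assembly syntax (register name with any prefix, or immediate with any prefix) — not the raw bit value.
@+00  big-endian(4e e0) = 0x4ee0
  op=0x4ee0>>11=0x9 ⇒ band (RR)
  rd: (w>>8)&0x7=0x6 → R6
  rs: (w>>5)&0x7=0x7 → R7

R7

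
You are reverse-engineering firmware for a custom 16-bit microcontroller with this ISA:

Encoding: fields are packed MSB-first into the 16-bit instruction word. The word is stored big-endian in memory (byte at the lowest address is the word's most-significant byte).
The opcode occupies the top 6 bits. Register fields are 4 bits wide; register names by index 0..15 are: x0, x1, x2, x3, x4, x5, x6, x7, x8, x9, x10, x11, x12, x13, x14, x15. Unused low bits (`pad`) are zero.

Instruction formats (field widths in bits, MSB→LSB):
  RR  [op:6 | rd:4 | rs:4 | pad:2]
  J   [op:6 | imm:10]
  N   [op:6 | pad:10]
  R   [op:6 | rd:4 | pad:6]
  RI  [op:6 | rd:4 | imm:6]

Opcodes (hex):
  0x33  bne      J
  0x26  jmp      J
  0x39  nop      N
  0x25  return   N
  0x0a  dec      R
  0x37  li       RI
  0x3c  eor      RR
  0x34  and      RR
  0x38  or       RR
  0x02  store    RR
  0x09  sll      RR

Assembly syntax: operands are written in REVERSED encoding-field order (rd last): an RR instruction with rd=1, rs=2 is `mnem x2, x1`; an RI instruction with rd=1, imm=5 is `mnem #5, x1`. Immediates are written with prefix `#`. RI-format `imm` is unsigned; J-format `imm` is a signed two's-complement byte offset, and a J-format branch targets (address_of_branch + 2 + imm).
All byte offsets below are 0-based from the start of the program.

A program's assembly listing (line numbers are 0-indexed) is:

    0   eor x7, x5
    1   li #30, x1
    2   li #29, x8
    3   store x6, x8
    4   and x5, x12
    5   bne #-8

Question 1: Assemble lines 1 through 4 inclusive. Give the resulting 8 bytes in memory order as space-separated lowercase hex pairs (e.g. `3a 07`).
line 1 (li): pack op=0x37:6|rd=1:4|imm=30:6 = 0xdc5e; big→ dc 5e
line 2 (li): pack op=0x37:6|rd=8:4|imm=29:6 = 0xde1d; big→ de 1d
line 3 (store): pack op=0x2:6|rd=8:4|rs=6:4|pad=0:2 = 0x0a18; big→ 0a 18
line 4 (and): pack op=0x34:6|rd=12:4|rs=5:4|pad=0:2 = 0xd314; big→ d3 14

dc 5e de 1d 0a 18 d3 14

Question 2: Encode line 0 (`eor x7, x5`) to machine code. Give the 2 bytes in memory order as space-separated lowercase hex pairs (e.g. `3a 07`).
0. eor fields op=0x3c:6|rd=5:4|rs=7:4|pad=0:2 → word f15ch → f1 5c

f1 5c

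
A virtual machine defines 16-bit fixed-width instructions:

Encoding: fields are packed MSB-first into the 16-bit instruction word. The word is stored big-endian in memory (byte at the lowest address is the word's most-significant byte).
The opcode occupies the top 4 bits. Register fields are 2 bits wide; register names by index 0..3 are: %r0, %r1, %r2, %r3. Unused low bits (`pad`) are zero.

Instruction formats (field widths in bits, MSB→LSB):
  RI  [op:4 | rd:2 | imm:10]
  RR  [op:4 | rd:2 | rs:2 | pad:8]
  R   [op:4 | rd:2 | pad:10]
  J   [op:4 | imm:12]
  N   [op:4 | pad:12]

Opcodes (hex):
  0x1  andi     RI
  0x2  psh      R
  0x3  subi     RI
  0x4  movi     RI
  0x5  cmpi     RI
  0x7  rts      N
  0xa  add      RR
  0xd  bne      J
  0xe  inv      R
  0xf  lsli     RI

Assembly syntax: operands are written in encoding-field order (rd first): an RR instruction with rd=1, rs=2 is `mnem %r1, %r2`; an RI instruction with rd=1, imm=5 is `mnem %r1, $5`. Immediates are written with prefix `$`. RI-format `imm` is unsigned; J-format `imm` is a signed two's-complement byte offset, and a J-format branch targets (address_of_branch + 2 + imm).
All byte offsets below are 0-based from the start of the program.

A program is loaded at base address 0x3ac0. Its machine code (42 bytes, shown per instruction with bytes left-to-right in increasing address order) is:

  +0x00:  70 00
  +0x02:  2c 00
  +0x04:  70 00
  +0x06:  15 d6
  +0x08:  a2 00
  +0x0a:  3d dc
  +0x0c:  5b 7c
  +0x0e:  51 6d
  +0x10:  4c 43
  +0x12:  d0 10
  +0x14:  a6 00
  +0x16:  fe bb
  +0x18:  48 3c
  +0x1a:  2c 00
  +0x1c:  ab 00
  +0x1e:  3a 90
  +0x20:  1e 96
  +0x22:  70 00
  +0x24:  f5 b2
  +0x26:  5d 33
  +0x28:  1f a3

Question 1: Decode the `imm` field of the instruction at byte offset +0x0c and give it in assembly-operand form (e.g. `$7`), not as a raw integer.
@+0c  big-endian(5b 7c) = 0x5b7c
  top 4b → 0x5 → cmpi [RI]
  [11:10] rd=2 = %r2
  [9:0] imm=892 = $892

$892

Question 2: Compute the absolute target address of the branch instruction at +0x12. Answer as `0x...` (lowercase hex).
0x3ae4

[12] d0 10 → 0xd010
  op=0xd010>>12=0xd ⇒ bne (J)
  imm: (w>>0)&0xfff=0x10 → $16
  target = base 0x3ac0 + off 0x12 + 2 + imm 16 = 0x3ae4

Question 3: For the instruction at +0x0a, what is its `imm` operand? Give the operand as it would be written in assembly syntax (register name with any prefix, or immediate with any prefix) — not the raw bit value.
@+0a  big-endian(3d dc) = 0x3ddc
  top 4b → 0x3 → subi [RI]
  rd@[11:10]=0x3 ⇒ %r3
  imm@[9:0]=0x1dc ⇒ $476

$476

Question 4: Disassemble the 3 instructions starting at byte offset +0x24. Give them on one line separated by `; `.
off 0x24: read f5 b2 as big → 0xf5b2
  op=0xf5b2>>12=0xf ⇒ lsli (RI)
  [11:10] rd=1 = %r1
  [9:0] imm=434 = $434
off 0x26: read 5d 33 as big → 0x5d33
  op=0x5d33>>12=0x5 ⇒ cmpi (RI)
  [11:10] rd=3 = %r3
  [9:0] imm=307 = $307
off 0x28: read 1f a3 as big → 0x1fa3
  op=0x1fa3>>12=0x1 ⇒ andi (RI)
  [11:10] rd=3 = %r3
  [9:0] imm=931 = $931

lsli %r1, $434; cmpi %r3, $307; andi %r3, $931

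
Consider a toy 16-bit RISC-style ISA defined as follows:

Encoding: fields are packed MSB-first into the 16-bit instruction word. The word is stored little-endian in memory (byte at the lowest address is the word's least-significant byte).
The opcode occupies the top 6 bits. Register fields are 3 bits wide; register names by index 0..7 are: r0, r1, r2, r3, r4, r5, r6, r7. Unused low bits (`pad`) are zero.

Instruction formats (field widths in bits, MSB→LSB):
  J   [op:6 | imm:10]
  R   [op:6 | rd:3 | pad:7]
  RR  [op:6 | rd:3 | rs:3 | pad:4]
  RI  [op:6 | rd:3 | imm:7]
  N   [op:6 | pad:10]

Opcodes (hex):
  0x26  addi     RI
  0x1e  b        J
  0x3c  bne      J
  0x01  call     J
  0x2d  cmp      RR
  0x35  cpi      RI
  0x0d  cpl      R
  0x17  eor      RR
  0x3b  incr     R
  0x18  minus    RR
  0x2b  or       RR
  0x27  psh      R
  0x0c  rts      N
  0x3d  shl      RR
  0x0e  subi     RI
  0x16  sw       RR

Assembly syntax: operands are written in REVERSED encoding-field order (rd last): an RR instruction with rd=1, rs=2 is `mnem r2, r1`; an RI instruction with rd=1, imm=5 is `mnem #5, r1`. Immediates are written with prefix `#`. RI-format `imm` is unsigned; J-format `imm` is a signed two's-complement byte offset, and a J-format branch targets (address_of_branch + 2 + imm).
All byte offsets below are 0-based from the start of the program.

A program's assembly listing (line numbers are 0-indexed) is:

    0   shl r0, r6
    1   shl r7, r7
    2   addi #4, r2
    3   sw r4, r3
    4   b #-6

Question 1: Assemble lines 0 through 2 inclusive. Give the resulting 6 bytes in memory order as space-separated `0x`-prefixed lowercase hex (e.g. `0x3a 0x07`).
line 0 (shl): pack op=0x3d:6|rd=6:3|rs=0:3|pad=0:4 = 0xf700; little→ 00 f7
line 1 (shl): pack op=0x3d:6|rd=7:3|rs=7:3|pad=0:4 = 0xf7f0; little→ f0 f7
line 2 (addi): pack op=0x26:6|rd=2:3|imm=4:7 = 0x9904; little→ 04 99

0x00 0xf7 0xf0 0xf7 0x04 0x99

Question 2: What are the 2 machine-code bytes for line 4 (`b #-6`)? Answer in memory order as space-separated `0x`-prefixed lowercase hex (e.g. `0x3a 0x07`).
0xfa 0x7b

L4: b op=0x1e:6|imm=-6:10 ⇒ 0x7bfa ⇒ little fa 7b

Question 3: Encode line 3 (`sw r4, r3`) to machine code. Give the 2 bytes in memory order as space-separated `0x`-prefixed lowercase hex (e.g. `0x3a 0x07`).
0xc0 0x59

line 3 (sw): pack op=0x16:6|rd=3:3|rs=4:3|pad=0:4 = 0x59c0; little→ c0 59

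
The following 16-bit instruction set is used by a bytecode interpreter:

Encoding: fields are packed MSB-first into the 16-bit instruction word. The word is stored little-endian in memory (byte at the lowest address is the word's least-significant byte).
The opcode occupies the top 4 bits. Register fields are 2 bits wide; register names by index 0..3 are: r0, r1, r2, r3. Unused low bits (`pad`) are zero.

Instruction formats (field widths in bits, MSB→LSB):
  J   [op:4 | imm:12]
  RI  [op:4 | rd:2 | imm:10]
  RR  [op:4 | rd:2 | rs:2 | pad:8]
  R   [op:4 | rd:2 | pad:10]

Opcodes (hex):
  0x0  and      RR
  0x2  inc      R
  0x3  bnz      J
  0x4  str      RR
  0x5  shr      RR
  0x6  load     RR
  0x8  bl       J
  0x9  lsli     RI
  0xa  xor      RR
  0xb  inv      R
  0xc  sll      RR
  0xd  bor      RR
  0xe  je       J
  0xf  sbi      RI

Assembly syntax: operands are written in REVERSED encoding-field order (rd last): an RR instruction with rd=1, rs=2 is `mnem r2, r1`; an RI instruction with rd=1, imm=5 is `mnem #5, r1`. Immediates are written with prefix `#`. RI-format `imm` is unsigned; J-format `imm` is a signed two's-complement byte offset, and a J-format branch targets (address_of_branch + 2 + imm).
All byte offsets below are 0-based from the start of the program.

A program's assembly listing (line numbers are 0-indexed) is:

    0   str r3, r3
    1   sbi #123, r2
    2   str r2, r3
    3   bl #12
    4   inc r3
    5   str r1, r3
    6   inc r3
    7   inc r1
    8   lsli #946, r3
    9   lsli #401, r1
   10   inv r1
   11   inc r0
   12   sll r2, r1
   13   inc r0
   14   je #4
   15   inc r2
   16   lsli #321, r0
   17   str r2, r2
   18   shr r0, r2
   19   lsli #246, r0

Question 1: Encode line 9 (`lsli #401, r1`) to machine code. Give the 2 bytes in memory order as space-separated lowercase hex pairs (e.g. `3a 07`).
91 95

L9: lsli op=0x9:4|rd=1:2|imm=401:10 ⇒ 0x9591 ⇒ little 91 95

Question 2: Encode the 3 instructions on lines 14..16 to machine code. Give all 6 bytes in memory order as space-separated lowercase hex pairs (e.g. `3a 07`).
04 e0 00 28 41 91

14. je fields op=0xe:4|imm=4:12 → word e004h → 04 e0
15. inc fields op=0x2:4|rd=2:2|pad=0:10 → word 2800h → 00 28
16. lsli fields op=0x9:4|rd=0:2|imm=321:10 → word 9141h → 41 91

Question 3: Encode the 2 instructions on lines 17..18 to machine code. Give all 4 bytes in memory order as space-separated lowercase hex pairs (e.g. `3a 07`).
00 4a 00 58

17. str fields op=0x4:4|rd=2:2|rs=2:2|pad=0:8 → word 4a00h → 00 4a
18. shr fields op=0x5:4|rd=2:2|rs=0:2|pad=0:8 → word 5800h → 00 58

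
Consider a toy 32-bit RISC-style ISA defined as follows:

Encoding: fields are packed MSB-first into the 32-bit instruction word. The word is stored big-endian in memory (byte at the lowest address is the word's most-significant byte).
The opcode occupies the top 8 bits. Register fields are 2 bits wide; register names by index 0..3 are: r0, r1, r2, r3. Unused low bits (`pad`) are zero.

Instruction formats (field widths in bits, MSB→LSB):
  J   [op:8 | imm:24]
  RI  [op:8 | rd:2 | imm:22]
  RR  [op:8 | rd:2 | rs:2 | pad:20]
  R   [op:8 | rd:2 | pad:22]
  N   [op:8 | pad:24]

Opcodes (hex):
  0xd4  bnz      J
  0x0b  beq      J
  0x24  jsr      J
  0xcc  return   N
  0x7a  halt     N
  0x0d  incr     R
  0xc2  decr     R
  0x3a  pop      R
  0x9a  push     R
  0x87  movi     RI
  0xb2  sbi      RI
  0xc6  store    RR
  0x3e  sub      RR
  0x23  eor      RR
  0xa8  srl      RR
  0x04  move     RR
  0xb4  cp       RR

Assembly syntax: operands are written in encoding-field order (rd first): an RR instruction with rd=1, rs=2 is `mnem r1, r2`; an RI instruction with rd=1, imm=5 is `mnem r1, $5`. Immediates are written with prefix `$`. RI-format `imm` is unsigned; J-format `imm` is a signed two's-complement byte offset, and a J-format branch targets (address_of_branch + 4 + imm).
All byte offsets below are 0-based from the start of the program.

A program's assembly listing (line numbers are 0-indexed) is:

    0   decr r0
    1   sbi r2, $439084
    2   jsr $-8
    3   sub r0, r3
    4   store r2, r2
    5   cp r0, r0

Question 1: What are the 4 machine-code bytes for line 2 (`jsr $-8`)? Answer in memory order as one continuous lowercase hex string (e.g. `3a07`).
24fffff8

L2: jsr op=0x24:8|imm=-8:24 ⇒ 0x24fffff8 ⇒ big 24 ff ff f8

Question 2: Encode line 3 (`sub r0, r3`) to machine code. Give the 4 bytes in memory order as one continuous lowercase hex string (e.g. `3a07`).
3e300000

3. sub fields op=0x3e:8|rd=0:2|rs=3:2|pad=0:20 → word 3e300000h → 3e 30 00 00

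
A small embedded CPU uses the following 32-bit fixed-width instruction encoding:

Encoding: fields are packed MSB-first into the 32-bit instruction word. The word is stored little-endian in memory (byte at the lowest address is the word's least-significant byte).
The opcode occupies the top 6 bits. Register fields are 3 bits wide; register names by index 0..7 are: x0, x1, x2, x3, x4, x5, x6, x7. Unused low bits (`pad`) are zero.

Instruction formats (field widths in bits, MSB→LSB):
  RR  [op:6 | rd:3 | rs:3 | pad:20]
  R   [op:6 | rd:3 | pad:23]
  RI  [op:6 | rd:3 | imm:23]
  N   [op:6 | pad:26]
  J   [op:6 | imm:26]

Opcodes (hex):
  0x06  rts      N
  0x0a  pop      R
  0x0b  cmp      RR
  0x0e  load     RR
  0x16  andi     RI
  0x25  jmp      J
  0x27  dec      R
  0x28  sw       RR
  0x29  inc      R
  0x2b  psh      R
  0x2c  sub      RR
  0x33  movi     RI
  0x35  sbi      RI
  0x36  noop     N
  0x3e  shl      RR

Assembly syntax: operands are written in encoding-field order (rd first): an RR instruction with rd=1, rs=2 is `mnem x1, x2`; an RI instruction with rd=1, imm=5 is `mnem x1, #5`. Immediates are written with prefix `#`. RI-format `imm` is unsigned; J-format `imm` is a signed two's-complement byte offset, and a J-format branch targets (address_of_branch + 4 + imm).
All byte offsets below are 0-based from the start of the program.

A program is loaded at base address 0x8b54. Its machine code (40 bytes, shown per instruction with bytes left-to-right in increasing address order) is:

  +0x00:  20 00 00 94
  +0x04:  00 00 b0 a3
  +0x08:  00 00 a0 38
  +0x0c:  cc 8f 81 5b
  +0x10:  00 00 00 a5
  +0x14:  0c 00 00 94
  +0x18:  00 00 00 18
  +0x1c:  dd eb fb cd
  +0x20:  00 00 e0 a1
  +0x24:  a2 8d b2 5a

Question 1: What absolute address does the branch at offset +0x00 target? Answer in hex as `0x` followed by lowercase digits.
@+00  little-endian(20 00 00 94) = 0x94000020
  opcode bits[31:26]=0x25: jmp/J
  imm: (w>>0)&0x3ffffff=0x20 → #32
  target = base 0x8b54 + off 0x00 + 4 + imm 32 = 0x8b78

0x8b78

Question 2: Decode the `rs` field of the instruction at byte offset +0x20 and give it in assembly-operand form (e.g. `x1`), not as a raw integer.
[20] 00 00 e0 a1 → 0xa1e00000
  top 6b → 0x28 → sw [RR]
  rd@[25:23]=0x3 ⇒ x3
  rs@[22:20]=0x6 ⇒ x6

x6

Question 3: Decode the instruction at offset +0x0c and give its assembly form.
andi x7, #102348

off 0x0c: read cc 8f 81 5b as little → 0x5b818fcc
  top 6b → 0x16 → andi [RI]
  rd: (w>>23)&0x7=0x7 → x7
  imm: (w>>0)&0x7fffff=0x18fcc → #102348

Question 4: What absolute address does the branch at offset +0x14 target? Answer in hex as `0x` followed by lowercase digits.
off 0x14: read 0c 00 00 94 as little → 0x9400000c
  op=0x9400000c>>26=0x25 ⇒ jmp (J)
  imm@[25:0]=0xc ⇒ #12
  target = base 0x8b54 + off 0x14 + 4 + imm 12 = 0x8b78

0x8b78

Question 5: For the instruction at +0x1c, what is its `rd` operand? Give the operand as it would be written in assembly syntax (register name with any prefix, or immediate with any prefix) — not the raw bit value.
x3

off 0x1c: read dd eb fb cd as little → 0xcdfbebdd
  opcode bits[31:26]=0x33: movi/RI
  rd: (w>>23)&0x7=0x3 → x3
  imm: (w>>0)&0x7fffff=0x7bebdd → #8121309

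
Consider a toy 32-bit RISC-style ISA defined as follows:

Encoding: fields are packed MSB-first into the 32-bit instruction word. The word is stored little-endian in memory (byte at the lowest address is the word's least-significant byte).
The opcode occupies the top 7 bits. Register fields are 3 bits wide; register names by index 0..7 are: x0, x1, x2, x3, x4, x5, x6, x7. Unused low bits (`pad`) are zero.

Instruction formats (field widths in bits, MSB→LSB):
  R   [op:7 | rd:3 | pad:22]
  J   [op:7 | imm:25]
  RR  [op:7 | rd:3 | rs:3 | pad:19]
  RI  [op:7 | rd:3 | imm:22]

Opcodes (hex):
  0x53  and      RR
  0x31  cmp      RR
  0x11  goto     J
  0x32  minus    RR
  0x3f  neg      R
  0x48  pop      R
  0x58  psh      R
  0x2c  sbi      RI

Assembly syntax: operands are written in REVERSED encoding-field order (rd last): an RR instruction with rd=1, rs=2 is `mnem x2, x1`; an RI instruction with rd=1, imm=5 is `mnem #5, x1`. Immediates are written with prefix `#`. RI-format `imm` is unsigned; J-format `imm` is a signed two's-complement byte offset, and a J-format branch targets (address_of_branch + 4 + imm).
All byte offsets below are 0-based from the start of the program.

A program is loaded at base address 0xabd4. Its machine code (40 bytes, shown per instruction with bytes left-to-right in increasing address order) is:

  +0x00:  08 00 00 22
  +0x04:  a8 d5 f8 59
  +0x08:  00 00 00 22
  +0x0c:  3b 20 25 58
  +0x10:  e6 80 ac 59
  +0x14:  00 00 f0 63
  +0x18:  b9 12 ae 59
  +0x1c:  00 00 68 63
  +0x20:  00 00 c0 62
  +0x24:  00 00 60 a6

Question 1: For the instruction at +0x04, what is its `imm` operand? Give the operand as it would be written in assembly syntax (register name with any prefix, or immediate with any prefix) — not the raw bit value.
#3724712

+0x04: a8 d5 f8 59 ⇒ word 0x59f8d5a8 (little)
  op=0x59f8d5a8>>25=0x2c ⇒ sbi (RI)
  rd@[24:22]=0x7 ⇒ x7
  imm@[21:0]=0x38d5a8 ⇒ #3724712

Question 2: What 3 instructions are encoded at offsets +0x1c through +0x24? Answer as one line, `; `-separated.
+0x1c: 00 00 68 63 ⇒ word 0x63680000 (little)
  op=0x63680000>>25=0x31 ⇒ cmp (RR)
  rd: (w>>22)&0x7=0x5 → x5
  rs: (w>>19)&0x7=0x5 → x5
+0x20: 00 00 c0 62 ⇒ word 0x62c00000 (little)
  op=0x62c00000>>25=0x31 ⇒ cmp (RR)
  rd: (w>>22)&0x7=0x3 → x3
  rs: (w>>19)&0x7=0x0 → x0
+0x24: 00 00 60 a6 ⇒ word 0xa6600000 (little)
  op=0xa6600000>>25=0x53 ⇒ and (RR)
  rd: (w>>22)&0x7=0x1 → x1
  rs: (w>>19)&0x7=0x4 → x4

cmp x5, x5; cmp x0, x3; and x4, x1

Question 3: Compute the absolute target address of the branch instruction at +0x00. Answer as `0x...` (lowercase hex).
@+00  little-endian(08 00 00 22) = 0x22000008
  top 7b → 0x11 → goto [J]
  [24:0] imm=8 = #8
  target = base 0xabd4 + off 0x00 + 4 + imm 8 = 0xabe0

0xabe0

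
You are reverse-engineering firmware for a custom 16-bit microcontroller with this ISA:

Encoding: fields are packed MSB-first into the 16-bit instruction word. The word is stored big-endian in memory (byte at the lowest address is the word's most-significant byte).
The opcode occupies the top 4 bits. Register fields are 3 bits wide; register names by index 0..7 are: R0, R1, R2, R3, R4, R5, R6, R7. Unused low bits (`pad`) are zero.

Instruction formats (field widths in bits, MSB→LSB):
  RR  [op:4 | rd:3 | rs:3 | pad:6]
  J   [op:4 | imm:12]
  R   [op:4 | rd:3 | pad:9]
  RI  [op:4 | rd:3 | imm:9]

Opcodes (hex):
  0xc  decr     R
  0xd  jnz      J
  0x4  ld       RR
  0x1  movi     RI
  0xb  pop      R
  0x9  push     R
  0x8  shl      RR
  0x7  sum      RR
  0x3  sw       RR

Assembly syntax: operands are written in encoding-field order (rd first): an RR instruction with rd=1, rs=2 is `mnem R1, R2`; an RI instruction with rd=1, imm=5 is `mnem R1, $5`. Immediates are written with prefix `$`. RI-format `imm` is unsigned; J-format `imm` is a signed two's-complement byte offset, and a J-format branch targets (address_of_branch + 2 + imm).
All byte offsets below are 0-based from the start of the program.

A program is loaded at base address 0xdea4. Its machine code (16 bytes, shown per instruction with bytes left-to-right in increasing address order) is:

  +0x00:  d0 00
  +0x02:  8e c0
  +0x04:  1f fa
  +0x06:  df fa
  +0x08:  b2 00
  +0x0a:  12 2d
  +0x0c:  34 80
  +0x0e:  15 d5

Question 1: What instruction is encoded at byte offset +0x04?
off 0x04: read 1f fa as big → 0x1ffa
  top 4b → 0x1 → movi [RI]
  rd@[11:9]=0x7 ⇒ R7
  imm@[8:0]=0x1fa ⇒ $506

movi R7, $506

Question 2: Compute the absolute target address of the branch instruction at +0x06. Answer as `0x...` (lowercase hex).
[06] df fa → 0xdffa
  top 4b → 0xd → jnz [J]
  imm@[11:0]=0xffa (s12→-6) ⇒ $-6
  target = base 0xdea4 + off 0x06 + 2 + imm -6 = 0xdea6

0xdea6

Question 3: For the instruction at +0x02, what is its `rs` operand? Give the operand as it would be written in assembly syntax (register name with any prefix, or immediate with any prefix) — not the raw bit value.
[02] 8e c0 → 0x8ec0
  opcode bits[15:12]=0x8: shl/RR
  [11:9] rd=7 = R7
  [8:6] rs=3 = R3

R3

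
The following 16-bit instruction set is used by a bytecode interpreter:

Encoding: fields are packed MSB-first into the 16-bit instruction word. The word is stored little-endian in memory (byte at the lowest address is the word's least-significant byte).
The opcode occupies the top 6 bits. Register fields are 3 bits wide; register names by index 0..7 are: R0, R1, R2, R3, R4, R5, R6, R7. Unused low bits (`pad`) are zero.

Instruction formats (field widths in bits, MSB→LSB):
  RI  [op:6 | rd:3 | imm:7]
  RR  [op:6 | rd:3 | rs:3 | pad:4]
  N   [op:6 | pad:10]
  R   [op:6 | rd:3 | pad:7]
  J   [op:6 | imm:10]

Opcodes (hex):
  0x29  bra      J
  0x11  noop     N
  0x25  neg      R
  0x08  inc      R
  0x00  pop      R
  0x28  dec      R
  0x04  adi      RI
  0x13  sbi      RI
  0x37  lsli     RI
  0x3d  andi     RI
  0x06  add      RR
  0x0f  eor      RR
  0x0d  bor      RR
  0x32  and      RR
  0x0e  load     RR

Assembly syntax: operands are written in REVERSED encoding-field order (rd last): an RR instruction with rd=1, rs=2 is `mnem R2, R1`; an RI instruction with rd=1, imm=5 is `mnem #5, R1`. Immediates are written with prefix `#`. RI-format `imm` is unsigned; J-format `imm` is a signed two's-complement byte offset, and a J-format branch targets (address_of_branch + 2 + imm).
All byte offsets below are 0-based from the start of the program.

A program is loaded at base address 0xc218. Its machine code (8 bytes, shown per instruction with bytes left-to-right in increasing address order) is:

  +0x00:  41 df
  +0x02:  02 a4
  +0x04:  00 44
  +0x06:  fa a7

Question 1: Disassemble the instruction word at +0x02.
bra #2

off 0x02: read 02 a4 as little → 0xa402
  top 6b → 0x29 → bra [J]
  imm: (w>>0)&0x3ff=0x2 → #2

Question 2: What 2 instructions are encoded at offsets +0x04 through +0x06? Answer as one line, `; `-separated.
off 0x04: read 00 44 as little → 0x4400
  opcode bits[15:10]=0x11: noop/N
off 0x06: read fa a7 as little → 0xa7fa
  opcode bits[15:10]=0x29: bra/J
  [9:0] imm=1018 (s10→-6) = #-6

noop; bra #-6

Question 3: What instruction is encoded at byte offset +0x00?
lsli #65, R6

[00] 41 df → 0xdf41
  opcode bits[15:10]=0x37: lsli/RI
  [9:7] rd=6 = R6
  [6:0] imm=65 = #65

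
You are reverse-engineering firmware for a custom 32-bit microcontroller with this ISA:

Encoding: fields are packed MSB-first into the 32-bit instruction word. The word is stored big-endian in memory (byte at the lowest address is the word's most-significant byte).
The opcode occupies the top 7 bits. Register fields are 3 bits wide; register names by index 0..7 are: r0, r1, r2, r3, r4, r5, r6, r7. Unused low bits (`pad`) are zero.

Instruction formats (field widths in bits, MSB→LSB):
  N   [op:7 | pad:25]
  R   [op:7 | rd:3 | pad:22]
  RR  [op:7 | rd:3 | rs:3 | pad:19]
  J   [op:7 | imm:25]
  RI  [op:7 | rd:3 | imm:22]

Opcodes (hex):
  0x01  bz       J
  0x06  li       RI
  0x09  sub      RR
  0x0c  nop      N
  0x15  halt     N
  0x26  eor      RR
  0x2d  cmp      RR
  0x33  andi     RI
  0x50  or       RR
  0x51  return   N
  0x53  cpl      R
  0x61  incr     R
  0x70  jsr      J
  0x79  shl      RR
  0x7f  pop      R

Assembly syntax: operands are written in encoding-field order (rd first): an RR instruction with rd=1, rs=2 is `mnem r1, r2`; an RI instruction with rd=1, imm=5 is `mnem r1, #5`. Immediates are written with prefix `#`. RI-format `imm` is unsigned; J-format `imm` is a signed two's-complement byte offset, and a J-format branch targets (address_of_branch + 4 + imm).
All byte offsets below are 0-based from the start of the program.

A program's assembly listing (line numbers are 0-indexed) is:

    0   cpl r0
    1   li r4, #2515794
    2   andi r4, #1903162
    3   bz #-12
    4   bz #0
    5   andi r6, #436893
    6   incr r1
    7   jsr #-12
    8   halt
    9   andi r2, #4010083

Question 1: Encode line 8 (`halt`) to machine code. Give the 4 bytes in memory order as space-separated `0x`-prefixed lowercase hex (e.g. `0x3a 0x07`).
line 8 (halt): pack op=0x15:7|pad=0:25 = 0x2a000000; big→ 2a 00 00 00

0x2a 0x00 0x00 0x00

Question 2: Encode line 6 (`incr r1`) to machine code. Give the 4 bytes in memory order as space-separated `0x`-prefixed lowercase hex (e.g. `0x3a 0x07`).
L6: incr op=0x61:7|rd=1:3|pad=0:22 ⇒ 0xc2400000 ⇒ big c2 40 00 00

0xc2 0x40 0x00 0x00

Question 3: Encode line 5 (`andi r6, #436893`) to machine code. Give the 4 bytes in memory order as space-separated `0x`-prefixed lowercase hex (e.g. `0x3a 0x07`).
line 5 (andi): pack op=0x33:7|rd=6:3|imm=436893:22 = 0x6786aa9d; big→ 67 86 aa 9d

0x67 0x86 0xaa 0x9d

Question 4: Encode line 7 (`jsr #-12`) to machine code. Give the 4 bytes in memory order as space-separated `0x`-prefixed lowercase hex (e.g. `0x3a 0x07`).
0xe1 0xff 0xff 0xf4

line 7 (jsr): pack op=0x70:7|imm=-12:25 = 0xe1fffff4; big→ e1 ff ff f4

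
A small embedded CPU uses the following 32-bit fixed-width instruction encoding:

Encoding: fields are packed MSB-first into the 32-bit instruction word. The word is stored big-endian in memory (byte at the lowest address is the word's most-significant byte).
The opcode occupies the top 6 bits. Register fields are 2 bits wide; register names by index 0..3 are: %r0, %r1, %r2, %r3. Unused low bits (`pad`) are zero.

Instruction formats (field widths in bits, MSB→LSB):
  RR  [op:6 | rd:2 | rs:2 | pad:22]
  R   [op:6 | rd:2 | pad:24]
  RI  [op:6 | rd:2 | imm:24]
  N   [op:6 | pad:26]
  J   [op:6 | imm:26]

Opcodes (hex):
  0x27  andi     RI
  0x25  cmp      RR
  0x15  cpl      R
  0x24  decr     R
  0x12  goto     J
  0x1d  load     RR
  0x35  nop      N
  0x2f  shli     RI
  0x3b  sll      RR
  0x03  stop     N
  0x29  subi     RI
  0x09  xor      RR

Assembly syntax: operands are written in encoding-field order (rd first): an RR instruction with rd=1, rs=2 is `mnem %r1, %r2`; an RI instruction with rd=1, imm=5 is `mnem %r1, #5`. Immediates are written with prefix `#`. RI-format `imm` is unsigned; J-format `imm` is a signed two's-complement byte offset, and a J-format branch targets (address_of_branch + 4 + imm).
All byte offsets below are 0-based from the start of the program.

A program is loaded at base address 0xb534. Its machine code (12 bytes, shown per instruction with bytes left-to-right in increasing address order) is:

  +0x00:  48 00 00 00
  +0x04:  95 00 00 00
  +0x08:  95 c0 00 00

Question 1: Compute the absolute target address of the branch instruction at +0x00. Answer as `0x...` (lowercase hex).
[00] 48 00 00 00 → 0x48000000
  top 6b → 0x12 → goto [J]
  [25:0] imm=0 = #0
  target = base 0xb534 + off 0x00 + 4 + imm 0 = 0xb538

0xb538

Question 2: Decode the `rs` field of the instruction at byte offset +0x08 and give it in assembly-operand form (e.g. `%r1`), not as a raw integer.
[08] 95 c0 00 00 → 0x95c00000
  top 6b → 0x25 → cmp [RR]
  rd@[25:24]=0x1 ⇒ %r1
  rs@[23:22]=0x3 ⇒ %r3

%r3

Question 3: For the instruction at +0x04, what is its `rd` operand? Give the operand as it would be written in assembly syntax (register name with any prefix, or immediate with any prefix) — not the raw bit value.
%r1

@+04  big-endian(95 00 00 00) = 0x95000000
  op=0x95000000>>26=0x25 ⇒ cmp (RR)
  rd@[25:24]=0x1 ⇒ %r1
  rs@[23:22]=0x0 ⇒ %r0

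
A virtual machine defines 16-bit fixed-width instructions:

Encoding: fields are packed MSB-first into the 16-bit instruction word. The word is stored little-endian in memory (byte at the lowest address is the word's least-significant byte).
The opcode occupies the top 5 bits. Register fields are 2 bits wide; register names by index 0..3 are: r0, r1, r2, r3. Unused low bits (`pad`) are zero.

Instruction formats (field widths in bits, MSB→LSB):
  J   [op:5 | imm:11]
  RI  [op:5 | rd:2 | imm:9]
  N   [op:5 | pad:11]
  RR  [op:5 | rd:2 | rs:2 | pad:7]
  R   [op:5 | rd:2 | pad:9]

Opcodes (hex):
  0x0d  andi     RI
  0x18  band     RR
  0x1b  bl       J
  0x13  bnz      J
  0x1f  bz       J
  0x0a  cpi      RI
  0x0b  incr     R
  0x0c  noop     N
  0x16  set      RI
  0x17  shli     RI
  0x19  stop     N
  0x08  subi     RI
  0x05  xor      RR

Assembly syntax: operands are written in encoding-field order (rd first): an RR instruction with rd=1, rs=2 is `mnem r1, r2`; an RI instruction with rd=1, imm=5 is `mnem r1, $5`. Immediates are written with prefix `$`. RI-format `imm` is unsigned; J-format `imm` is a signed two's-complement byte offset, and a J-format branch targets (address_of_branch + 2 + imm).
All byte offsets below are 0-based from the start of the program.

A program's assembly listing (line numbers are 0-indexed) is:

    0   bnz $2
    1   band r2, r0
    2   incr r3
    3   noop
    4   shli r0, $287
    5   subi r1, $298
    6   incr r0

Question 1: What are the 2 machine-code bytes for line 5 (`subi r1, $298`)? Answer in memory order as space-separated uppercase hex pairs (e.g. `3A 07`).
2A 43

line 5 (subi): pack op=0x8:5|rd=1:2|imm=298:9 = 0x432a; little→ 2a 43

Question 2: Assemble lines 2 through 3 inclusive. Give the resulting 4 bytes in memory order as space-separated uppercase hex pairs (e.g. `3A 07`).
2. incr fields op=0xb:5|rd=3:2|pad=0:9 → word 5e00h → 00 5e
3. noop fields op=0xc:5|pad=0:11 → word 6000h → 00 60

00 5E 00 60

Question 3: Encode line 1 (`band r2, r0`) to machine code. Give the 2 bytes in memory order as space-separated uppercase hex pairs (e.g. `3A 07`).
L1: band op=0x18:5|rd=2:2|rs=0:2|pad=0:7 ⇒ 0xc400 ⇒ little 00 c4

00 C4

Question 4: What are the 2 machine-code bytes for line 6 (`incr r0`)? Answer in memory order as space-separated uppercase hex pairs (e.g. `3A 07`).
00 58

L6: incr op=0xb:5|rd=0:2|pad=0:9 ⇒ 0x5800 ⇒ little 00 58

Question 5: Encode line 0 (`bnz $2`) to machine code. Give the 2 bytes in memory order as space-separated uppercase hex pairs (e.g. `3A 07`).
02 98

0. bnz fields op=0x13:5|imm=2:11 → word 9802h → 02 98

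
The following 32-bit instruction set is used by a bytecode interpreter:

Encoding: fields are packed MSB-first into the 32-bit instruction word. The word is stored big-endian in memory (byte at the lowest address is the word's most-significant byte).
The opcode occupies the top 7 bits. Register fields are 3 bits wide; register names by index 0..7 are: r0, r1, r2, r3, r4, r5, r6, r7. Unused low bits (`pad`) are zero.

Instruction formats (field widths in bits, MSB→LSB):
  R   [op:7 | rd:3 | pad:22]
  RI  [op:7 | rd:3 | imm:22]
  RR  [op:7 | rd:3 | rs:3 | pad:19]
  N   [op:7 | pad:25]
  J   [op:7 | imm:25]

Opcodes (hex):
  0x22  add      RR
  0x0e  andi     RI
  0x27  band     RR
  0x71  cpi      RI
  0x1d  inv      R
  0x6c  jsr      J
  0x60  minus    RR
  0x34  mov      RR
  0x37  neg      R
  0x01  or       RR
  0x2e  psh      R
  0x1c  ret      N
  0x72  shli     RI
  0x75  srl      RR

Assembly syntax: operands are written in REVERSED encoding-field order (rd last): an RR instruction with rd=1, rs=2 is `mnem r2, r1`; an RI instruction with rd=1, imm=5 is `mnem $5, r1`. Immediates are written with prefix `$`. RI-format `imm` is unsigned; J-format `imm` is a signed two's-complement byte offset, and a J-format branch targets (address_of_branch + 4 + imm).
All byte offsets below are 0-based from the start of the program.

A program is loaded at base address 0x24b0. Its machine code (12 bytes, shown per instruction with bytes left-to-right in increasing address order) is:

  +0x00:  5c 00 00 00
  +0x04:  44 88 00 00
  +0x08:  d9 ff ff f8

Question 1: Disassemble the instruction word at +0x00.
psh r0

[00] 5c 00 00 00 → 0x5c000000
  op=0x5c000000>>25=0x2e ⇒ psh (R)
  rd@[24:22]=0x0 ⇒ r0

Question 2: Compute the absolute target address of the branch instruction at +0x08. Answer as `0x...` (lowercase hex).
0x24b4

+0x08: d9 ff ff f8 ⇒ word 0xd9fffff8 (big)
  top 7b → 0x6c → jsr [J]
  [24:0] imm=33554424 (s25→-8) = $-8
  target = base 0x24b0 + off 0x08 + 4 + imm -8 = 0x24b4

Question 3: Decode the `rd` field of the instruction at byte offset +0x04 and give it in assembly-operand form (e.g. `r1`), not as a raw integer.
r2

off 0x04: read 44 88 00 00 as big → 0x44880000
  top 7b → 0x22 → add [RR]
  rd@[24:22]=0x2 ⇒ r2
  rs@[21:19]=0x1 ⇒ r1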